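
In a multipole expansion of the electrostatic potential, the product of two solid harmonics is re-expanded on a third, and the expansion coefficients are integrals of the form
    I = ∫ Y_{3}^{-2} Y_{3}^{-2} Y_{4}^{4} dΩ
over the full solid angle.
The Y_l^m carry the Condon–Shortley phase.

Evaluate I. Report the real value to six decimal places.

Rules hold: Σm=0, L=10 even, 0≤4≤6.
N = 7·7·9 = 441
Δ = 2!·4!·4!/11! = 1/34650
Racah Σ t=0..2: t=0:+1/72 t=1:−1/16 t=2:+1/72 = -5/144
⇒ 3j(3 3 4; 0 0 0)² = 2/77, sgn -1
Racah Σ t=1..1: t=1:−1/576 = -1/576
⇒ 3j(3 3 4; -2 -2 4)² = 5/99, sgn -1
4πI² = N·(3j₀)²·(3jₘ)² = 70/121
I = +1·√(0.578512/4π) = 0.21456131

0.214561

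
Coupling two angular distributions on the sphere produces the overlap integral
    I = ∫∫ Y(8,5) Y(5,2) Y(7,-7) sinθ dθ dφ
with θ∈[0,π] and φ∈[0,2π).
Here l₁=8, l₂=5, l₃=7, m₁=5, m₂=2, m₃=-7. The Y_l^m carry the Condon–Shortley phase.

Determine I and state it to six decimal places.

m-sum 0 ✓  L=20 even ✓  3≤7≤13 ✓
Π(2lᵢ+1) = 17×11×15 = 2805
triangle coeff Δ(8,5,7) = 1/814773960
Σ_t [1,5]: t=1:−1/87091200 t=2:+1/4976640 t=3:−1/2073600 t=4:+1/4976640 t=5:−1/87091200 = -1/9676800
(3j)²=360/46189 [(8 5 7; 0 0 0)], sign=+1
Σ_t [3,3]: t=3:−1/3135283200 = -1/3135283200
(3j)²=143/11628 [(8 5 7; 5 2 -7)], sign=-1
⇒ 4πI² = 1650/6137
I = (-1)√(1650/6137/(4π)) = -0.14627125

-0.146271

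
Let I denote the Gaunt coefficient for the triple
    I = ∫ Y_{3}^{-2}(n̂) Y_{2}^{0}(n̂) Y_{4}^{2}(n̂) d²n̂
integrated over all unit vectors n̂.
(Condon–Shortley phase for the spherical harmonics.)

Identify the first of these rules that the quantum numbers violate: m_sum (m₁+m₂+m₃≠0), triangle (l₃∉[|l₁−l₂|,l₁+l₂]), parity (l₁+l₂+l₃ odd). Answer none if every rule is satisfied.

parity

Σmᵢ = 0  ✓
l₃∈[|l₁−l₂|,l₁+l₂]=[1,5], have l₃=4  ✓
Σlᵢ = 9 ⇒ odd  ✗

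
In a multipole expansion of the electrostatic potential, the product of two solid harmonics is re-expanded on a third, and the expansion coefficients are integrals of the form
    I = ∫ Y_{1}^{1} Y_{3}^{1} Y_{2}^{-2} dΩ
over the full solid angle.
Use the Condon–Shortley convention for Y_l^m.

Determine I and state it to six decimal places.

-0.082589

m-sum 0 ✓  L=6 even ✓  2≤2≤4 ✓
Π(2lᵢ+1) = 3×7×5 = 105
triangle coeff Δ(1,3,2) = 1/105
Σ_t [1,1]: t=1:−1/4 = -1/4
(3j)²=3/35 [(1 3 2; 0 0 0)], sign=-1
Σ_t [0,0]: t=0:+1/48 = 1/48
(3j)²=1/105 [(1 3 2; 1 1 -2)], sign=+1
⇒ 4πI² = 3/35
I = (-1)√(3/35/(4π)) = -0.08258890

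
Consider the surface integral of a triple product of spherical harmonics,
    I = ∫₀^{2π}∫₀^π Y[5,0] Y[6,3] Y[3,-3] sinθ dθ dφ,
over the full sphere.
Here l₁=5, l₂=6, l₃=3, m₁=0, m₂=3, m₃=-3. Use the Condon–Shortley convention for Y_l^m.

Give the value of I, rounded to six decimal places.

Rules hold: Σm=0, L=14 even, 1≤3≤11.
N = 11·13·7 = 1001
Δ = 8!·2!·4!/15! = 1/675675
Racah Σ t=3..5: t=3:−1/8640 t=4:+1/2304 t=5:−1/8640 = 7/34560
⇒ 3j(5 6 3; 0 0 0)² = 7/429, sgn -1
Racah Σ t=5..5: t=5:−1/34560 = -1/34560
⇒ 3j(5 6 3; 0 3 -3)² = 4/143, sgn -1
4πI² = N·(3j₀)²·(3jₘ)² = 196/429
I = +1·√(0.456876/4π) = 0.19067531

0.190675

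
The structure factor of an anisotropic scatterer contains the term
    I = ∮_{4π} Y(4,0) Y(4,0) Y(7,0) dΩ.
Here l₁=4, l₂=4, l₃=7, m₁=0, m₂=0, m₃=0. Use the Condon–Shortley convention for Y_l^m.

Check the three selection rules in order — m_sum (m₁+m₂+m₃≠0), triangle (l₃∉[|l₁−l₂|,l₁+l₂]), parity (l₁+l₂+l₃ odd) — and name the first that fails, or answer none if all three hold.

parity

azimuthal sum: 0 + 0 + 0 = 0  ✓
0 ≤ 7 ≤ 8 (triangle on l)  ✓
L = 4 + 4 + 7 = 15 (odd)  ✗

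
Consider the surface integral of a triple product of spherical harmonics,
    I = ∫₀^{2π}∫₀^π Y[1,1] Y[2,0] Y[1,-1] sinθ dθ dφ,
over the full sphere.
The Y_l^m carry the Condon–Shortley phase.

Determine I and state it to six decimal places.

0.126157

m-sum 0 ✓  L=4 even ✓  1≤1≤3 ✓
Π(2lᵢ+1) = 3×5×3 = 45
triangle coeff Δ(1,2,1) = 1/30
Σ_t [1,1]: t=1:−1/1 = -1/1
(3j)²=2/15 [(1 2 1; 0 0 0)], sign=+1
Σ_t [0,0]: t=0:+1/4 = 1/4
(3j)²=1/30 [(1 2 1; 1 0 -1)], sign=+1
⇒ 4πI² = 1/5
I = (+1)√(1/5/(4π)) = 0.12615663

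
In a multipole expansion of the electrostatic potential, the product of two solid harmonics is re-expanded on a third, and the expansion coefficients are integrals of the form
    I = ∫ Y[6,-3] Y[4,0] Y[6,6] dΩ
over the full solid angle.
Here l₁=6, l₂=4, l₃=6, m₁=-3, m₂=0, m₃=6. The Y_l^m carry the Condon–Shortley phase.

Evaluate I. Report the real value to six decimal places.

Σmᵢ = 3 ≠ 0, so the φ-integral vanishes; I = 0

0.000000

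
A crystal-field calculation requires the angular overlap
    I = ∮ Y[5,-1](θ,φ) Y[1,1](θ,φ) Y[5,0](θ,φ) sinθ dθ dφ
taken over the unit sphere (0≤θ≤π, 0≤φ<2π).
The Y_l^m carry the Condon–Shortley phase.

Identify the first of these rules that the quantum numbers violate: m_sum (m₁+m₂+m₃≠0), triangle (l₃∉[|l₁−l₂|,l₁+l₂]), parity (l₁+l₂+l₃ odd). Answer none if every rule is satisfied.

parity

Σmᵢ = 0  ✓
l₃∈[|l₁−l₂|,l₁+l₂]=[4,6], have l₃=5  ✓
Σlᵢ = 11 ⇒ odd  ✗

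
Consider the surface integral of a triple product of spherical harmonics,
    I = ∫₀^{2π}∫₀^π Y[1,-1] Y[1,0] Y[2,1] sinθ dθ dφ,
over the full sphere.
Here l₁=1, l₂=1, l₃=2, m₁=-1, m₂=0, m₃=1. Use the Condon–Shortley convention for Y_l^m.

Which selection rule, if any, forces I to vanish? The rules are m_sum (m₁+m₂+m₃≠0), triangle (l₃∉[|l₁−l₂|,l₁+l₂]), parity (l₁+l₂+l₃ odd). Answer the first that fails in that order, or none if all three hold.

none

Σmᵢ = 0  ✓
l₃∈[|l₁−l₂|,l₁+l₂]=[0,2], have l₃=2  ✓
Σlᵢ = 4 ⇒ even  ✓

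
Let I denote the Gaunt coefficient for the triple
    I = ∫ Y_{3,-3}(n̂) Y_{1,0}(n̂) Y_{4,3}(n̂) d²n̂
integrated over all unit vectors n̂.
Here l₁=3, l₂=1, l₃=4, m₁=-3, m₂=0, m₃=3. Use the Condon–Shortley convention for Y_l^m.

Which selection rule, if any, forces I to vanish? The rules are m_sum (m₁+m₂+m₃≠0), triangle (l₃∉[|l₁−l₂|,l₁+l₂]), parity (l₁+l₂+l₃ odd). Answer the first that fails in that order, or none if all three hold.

none

azimuthal sum: -3 + 0 + 3 = 0  ✓
2 ≤ 4 ≤ 4 (triangle on l)  ✓
L = 3 + 1 + 4 = 8 (even)  ✓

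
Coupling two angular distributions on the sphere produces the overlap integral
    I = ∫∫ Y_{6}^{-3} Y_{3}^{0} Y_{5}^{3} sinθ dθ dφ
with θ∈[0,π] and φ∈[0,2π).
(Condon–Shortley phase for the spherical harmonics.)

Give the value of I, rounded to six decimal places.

0.036034

m-sum 0 ✓  L=14 even ✓  3≤5≤9 ✓
Π(2lᵢ+1) = 13×7×11 = 1001
triangle coeff Δ(6,3,5) = 1/675675
Σ_t [1,3]: t=1:−1/8640 t=2:+1/2304 t=3:−1/8640 = 7/34560
(3j)²=7/429 [(6 3 5; 0 0 0)], sign=-1
Σ_t [1,3]: t=1:−1/483840 t=2:+1/20160 t=3:−1/17280 = -1/96768
(3j)²=1/1001 [(6 3 5; -3 0 3)], sign=-1
⇒ 4πI² = 7/429
I = (+1)√(7/429/(4π)) = 0.03603425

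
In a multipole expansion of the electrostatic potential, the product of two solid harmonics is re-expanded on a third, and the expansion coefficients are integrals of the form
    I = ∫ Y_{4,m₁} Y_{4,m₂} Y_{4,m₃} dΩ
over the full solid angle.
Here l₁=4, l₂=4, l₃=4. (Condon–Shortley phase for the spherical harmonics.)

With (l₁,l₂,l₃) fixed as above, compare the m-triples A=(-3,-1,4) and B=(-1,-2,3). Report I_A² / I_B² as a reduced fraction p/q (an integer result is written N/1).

7/1

Shared (l₁,l₂,l₃)=(4,4,4): N and (l;000)² cancel in I_A²/I_B².
A: Δ = 4!·4!·4!/13! = 1/450450; Racah Σ t=3..3: t=3:−1/3456 = -1/3456; ⇒ 3j(4 4 4; -3 -1 4)² = 35/1287, sgn -1
B: Δ = 4!·4!·4!/13! = 1/450450; Racah Σ t=1..2: t=1:−1/864 t=2:+1/576 = 1/1728; ⇒ 3j(4 4 4; -1 -2 3)² = 5/1287, sgn -1
I_A²/I_B² = (35/1287)/(5/1287) = 7/1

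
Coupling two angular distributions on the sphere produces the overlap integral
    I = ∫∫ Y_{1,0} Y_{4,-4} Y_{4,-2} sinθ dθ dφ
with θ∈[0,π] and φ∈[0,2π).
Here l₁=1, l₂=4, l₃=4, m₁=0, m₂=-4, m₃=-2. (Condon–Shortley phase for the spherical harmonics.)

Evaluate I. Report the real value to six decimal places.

0.000000

0 − 4 − 2 = -6 ≠ 0: azimuthal integral kills it; I = 0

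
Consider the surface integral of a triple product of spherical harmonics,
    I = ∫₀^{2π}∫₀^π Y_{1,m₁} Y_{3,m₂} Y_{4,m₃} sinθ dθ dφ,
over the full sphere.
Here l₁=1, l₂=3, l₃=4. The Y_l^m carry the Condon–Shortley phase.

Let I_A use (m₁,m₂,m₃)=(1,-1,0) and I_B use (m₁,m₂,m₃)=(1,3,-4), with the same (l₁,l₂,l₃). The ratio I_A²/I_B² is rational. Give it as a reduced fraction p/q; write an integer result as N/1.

3/14

l's match ⇒ only the (l;m) 3-j factors differ between A and B.
A: triangle coeff Δ(1,3,4) = 1/252; Σ_t [0,0]: t=0:+1/96 = 1/96; (3j)²=1/42 [(1 3 4; 1 -1 0)], sign=+1
B: triangle coeff Δ(1,3,4) = 1/252; Σ_t [0,0]: t=0:+1/1440 = 1/1440; (3j)²=1/9 [(1 3 4; 1 3 -4)], sign=+1
I_A²/I_B² = (1/42)/(1/9) = 3/14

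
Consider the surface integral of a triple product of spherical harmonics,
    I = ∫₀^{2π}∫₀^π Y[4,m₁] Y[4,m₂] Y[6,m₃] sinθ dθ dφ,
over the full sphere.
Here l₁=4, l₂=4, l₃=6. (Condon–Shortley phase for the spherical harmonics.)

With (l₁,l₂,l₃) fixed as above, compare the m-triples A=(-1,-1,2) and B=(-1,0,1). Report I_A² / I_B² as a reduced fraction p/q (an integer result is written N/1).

Shared (l₁,l₂,l₃)=(4,4,6): N and (l;000)² cancel in I_A²/I_B².
A: Δ = 2!·6!·6!/15! = 1/1261260; Racah Σ t=0..2: t=0:+1/8640 t=1:−1/2304 t=2:+1/8640 = -7/34560; ⇒ 3j(4 4 6; -1 -1 2)² = 7/429, sgn -1
B: Δ = 2!·6!·6!/15! = 1/1261260; Racah Σ t=0..2: t=0:+1/11520 t=1:−1/1728 t=2:+1/3456 = -7/34560; ⇒ 3j(4 4 6; -1 0 1)² = 7/858, sgn +1
I_A²/I_B² = (7/429)/(7/858) = 2/1

2/1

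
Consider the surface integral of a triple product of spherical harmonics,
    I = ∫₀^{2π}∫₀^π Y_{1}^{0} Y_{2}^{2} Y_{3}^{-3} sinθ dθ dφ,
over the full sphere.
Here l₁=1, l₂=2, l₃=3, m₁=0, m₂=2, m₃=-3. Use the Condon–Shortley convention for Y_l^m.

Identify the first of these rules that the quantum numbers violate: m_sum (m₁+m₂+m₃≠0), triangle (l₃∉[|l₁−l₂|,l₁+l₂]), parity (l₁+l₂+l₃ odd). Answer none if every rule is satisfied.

m₁+m₂+m₃ = 0 + 2 − 3 = -1  ✗
triangle: |1−2|=1 ≤ l₃=3 ≤ 1+2=3
parity: l₁+l₂+l₃ = 6 is even

m_sum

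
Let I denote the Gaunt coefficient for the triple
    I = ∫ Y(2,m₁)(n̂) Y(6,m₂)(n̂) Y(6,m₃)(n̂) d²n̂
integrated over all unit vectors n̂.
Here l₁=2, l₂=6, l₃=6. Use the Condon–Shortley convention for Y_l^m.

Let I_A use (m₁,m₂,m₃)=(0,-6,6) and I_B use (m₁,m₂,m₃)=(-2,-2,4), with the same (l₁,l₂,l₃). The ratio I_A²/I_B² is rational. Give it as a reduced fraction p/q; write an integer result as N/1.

Same 2,6,6: normalisation and zero-m 3j drop out of the ratio.
A: Δ: 2! 2! 10! / 15! → 1/90090; sum: t=0:+1/14515200 = 1/14515200; 3j²(2 6 6; 0 -6 6) = Δ·Π!·Σ² = 22/455  (sign +1)
B: Δ: 2! 2! 10! / 15! → 1/90090; sum: t=2:+1/322560 = 1/322560; 3j²(2 6 6; -2 -2 4) = Δ·Π!·Σ² = 18/1001  (sign +1)
I_A²/I_B² = (22/455)/(18/1001) = 121/45

121/45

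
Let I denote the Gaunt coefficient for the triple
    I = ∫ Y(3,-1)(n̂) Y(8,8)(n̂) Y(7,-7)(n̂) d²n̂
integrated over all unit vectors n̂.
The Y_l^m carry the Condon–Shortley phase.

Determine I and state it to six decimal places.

Rules hold: Σm=0, L=18 even, 5≤7≤11.
N = 7·17·15 = 1785
Δ = 4!·2!·12!/19! = 1/5290740
Racah Σ t=1..3: t=1:−1/7257600 t=2:+1/2073600 t=3:−1/7257600 = 1/4838400
⇒ 3j(3 8 7; 0 0 0)² = 252/20995, sgn -1
Racah Σ t=4..4: t=4:+1/22992076800 = 1/22992076800
⇒ 3j(3 8 7; -1 8 -7)² = 91/2907, sgn +1
4πI² = N·(3j₀)²·(3jₘ)² = 4116/6137
I = -1·√(0.670686/4π) = -0.23102272

-0.231023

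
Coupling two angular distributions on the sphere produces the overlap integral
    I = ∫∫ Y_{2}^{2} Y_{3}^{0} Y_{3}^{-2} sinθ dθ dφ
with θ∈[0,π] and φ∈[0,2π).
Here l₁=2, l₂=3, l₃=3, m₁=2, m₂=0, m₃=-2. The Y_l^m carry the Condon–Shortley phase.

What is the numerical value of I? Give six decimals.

-0.188063

Checks pass: Σm=0; 8 even; l₃=3∈[1,5].
(2·2+1)(2·3+1)(2·3+1) = 245
Δ: 2! 2! 4! / 9! → 1/3780
sum: t=0:+1/24 t=1:−1/4 t=2:+1/24 = -1/6
3j²(2 3 3; 0 0 0) = Δ·Π!·Σ² = 4/105  (sign +1)
sum: t=0:+1/24 = 1/24
3j²(2 3 3; 2 0 -2) = Δ·Π!·Σ² = 1/21  (sign -1)
combine: 4πI² = 245·4/105·1/21 = 4/9
take √, sign -1: I = -0.18806319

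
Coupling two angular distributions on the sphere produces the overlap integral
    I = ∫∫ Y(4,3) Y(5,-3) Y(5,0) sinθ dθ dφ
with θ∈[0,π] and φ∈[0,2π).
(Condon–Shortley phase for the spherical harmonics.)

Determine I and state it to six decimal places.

Checks pass: Σm=0; 14 even; l₃=5∈[1,9].
(2·4+1)(2·5+1)(2·5+1) = 1089
Δ: 4! 4! 6! / 15! → 1/3153150
sum: t=0:+1/69120 t=1:−1/1728 t=2:+1/576 t=3:−1/1728 t=4:+1/69120 = 7/11520
3j²(4 5 5; 0 0 0) = Δ·Π!·Σ² = 2/143  (sign -1)
sum: t=0:+1/6912 t=1:−1/17280 = 1/11520
3j²(4 5 5; 3 -3 0) = Δ·Π!·Σ² = 2/143  (sign -1)
combine: 4πI² = 1089·2/143·2/143 = 36/169
take √, sign +1: I = 0.13019760

0.130198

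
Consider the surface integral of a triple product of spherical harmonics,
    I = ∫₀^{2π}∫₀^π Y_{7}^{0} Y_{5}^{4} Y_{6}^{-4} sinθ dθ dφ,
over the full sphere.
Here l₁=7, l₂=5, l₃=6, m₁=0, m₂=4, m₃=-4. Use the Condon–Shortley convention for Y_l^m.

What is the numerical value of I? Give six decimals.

0.150533

Rules hold: Σm=0, L=18 even, 2≤6≤12.
N = 15·11·13 = 2145
Δ = 6!·8!·4!/19! = 1/174594420
Racah Σ t=1..5: t=1:−1/4147200 t=2:+1/207360 t=3:−1/82944 t=4:+1/207360 t=5:−1/4147200 = -1/345600
⇒ 3j(7 5 6; 0 0 0)² = 420/46189, sgn -1
Racah Σ t=5..6: t=5:−1/4147200 t=6:+1/21772800 = -17/87091200
⇒ 3j(7 5 6; 0 4 -4)² = 119/8151, sgn -1
4πI² = N·(3j₀)²·(3jₘ)² = 14700/51623
I = +1·√(0.284757/4π) = 0.15053314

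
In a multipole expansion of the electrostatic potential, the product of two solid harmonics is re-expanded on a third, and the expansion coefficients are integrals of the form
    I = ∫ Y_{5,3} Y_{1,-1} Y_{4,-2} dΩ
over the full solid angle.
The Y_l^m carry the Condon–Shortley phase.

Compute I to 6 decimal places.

m-sum 0 ✓  L=10 even ✓  4≤4≤6 ✓
Π(2lᵢ+1) = 11×3×9 = 297
triangle coeff Δ(5,1,4) = 1/495
Σ_t [1,1]: t=1:−1/576 = -1/576
(3j)²=5/99 [(5 1 4; 0 0 0)], sign=-1
Σ_t [0,0]: t=0:+1/2880 = 1/2880
(3j)²=28/495 [(5 1 4; 3 -1 -2)], sign=+1
⇒ 4πI² = 28/33
I = (-1)√(28/33/(4π)) = -0.25984664

-0.259847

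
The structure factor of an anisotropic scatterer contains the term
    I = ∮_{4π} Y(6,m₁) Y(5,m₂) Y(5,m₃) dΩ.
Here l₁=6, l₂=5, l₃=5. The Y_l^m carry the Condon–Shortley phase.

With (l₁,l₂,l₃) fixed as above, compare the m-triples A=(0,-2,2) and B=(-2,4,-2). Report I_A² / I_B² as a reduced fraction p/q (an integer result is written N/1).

36/35

Same 6,5,5: normalisation and zero-m 3j drop out of the ratio.
A: Δ: 6! 6! 4! / 17! → 1/28588560; sum: t=0:+1/3110400 t=1:−1/57600 t=2:+1/13824 t=3:−1/31104 = 1/43200; 3j²(6 5 5; 0 -2 2) = Δ·Π!·Σ² = 108/12155  (sign -1)
B: Δ: 6! 6! 4! / 17! → 1/28588560; sum: t=5:−1/103680 t=6:+1/207360 = -1/207360; 3j²(6 5 5; -2 4 -2) = Δ·Π!·Σ² = 21/2431  (sign +1)
I_A²/I_B² = (108/12155)/(21/2431) = 36/35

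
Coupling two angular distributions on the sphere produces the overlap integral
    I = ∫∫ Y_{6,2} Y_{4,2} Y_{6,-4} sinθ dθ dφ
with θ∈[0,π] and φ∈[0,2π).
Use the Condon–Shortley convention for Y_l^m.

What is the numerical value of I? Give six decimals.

0.060095

Checks pass: Σm=0; 16 even; l₃=6∈[2,10].
(2·6+1)(2·4+1)(2·6+1) = 1521
Δ: 4! 8! 4! / 17! → 1/15315300
sum: t=0:+1/829440 t=1:−1/25920 t=2:+1/9216 t=3:−1/25920 t=4:+1/829440 = 7/207360
3j²(6 4 6; 0 0 0) = Δ·Π!·Σ² = 28/2431  (sign +1)
sum: t=2:+1/138240 t=3:−1/181440 t=4:+1/3870720 = 23/11612160
3j²(6 4 6; 2 2 -4) = Δ·Π!·Σ² = 529/204204  (sign +1)
combine: 4πI² = 1521·28/2431·529/204204 = 1587/34969
take √, sign +1: I = 0.06009550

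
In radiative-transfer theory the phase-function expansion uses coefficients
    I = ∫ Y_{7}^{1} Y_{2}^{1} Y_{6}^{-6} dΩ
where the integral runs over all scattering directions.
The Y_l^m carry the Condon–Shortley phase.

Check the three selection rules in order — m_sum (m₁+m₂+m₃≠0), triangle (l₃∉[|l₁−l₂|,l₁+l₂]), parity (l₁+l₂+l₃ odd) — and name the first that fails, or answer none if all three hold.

m₁+m₂+m₃ = 1 + 1 − 6 = -4  ✗
triangle: |7−2|=5 ≤ l₃=6 ≤ 7+2=9
parity: l₁+l₂+l₃ = 15 is odd

m_sum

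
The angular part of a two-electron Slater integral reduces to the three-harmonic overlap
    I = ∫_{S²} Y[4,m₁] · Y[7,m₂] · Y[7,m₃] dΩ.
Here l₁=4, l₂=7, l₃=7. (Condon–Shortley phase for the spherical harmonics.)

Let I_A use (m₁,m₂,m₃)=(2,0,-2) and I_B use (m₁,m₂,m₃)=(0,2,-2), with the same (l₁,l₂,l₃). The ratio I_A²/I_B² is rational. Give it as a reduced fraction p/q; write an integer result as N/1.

463890/63001

Same 4,7,7: normalisation and zero-m 3j drop out of the ratio.
A: Δ: 4! 4! 10! / 19! → 1/58198140; sum: t=0:+1/2903040 t=1:−1/622080 t=2:+1/1382400 = -47/87091200; 3j²(4 7 7; 2 0 -2) = Δ·Π!·Σ² = 2209/277134  (sign +1)
B: Δ: 4! 4! 10! / 19! → 1/58198140; sum: t=0:+1/209018880 t=1:−1/2903040 t=2:+1/483840 t=3:−1/622080 t=4:+1/8294400 = 251/1045094400; 3j²(4 7 7; 0 2 -2) = Δ·Π!·Σ² = 63001/58198140  (sign -1)
I_A²/I_B² = (2209/277134)/(63001/58198140) = 463890/63001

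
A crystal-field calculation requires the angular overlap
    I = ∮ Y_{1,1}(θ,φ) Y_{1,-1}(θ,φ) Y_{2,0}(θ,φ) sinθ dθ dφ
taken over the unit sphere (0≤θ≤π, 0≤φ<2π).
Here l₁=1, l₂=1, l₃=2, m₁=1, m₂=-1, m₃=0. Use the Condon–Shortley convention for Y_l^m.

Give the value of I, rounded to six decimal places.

0.126157

m-sum 0 ✓  L=4 even ✓  0≤2≤2 ✓
Π(2lᵢ+1) = 3×3×5 = 45
triangle coeff Δ(1,1,2) = 1/30
Σ_t [0,0]: t=0:+1/1 = 1/1
(3j)²=2/15 [(1 1 2; 0 0 0)], sign=+1
Σ_t [0,0]: t=0:+1/4 = 1/4
(3j)²=1/30 [(1 1 2; 1 -1 0)], sign=+1
⇒ 4πI² = 1/5
I = (+1)√(1/5/(4π)) = 0.12615663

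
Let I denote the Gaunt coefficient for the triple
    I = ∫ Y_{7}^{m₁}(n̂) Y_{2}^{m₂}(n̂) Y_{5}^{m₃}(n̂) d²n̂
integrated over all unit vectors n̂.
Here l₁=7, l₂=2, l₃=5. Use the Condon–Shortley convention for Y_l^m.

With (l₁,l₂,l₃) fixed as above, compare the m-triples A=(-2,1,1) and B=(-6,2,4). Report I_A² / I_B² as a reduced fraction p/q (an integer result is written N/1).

84/143

Same 7,2,5: normalisation and zero-m 3j drop out of the ratio.
A: Δ: 4! 10! 0! / 15! → 1/15015; sum: t=3:−1/103680 = -1/103680; 3j²(7 2 5; -2 1 1) = Δ·Π!·Σ² = 4/143  (sign -1)
B: Δ: 4! 10! 0! / 15! → 1/15015; sum: t=4:+1/8709120 = 1/8709120; 3j²(7 2 5; -6 2 4) = Δ·Π!·Σ² = 1/21  (sign -1)
I_A²/I_B² = (4/143)/(1/21) = 84/143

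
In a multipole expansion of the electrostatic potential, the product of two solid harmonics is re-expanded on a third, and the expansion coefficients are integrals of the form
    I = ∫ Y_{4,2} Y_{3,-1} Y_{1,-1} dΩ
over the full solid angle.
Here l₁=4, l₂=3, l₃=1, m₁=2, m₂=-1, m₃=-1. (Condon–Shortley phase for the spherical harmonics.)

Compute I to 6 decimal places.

Rules hold: Σm=0, L=8 even, 1≤1≤7.
N = 9·7·3 = 189
Δ = 6!·2!·0!/9! = 1/252
Racah Σ t=3..3: t=3:−1/36 = -1/36
⇒ 3j(4 3 1; 0 0 0)² = 4/63, sgn +1
Racah Σ t=2..2: t=2:+1/96 = 1/96
⇒ 3j(4 3 1; 2 -1 -1)² = 5/84, sgn +1
4πI² = N·(3j₀)²·(3jₘ)² = 5/7
I = +1·√(0.714286/4π) = 0.23841361

0.238414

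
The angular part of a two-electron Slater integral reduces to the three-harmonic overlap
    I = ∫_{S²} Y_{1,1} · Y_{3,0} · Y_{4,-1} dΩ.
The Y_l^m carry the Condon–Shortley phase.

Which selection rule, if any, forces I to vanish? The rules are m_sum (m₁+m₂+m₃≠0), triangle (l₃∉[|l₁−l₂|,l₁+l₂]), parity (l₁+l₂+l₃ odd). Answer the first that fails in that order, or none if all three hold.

none

azimuthal sum: 1 + 0 − 1 = 0  ✓
2 ≤ 4 ≤ 4 (triangle on l)  ✓
L = 1 + 3 + 4 = 8 (even)  ✓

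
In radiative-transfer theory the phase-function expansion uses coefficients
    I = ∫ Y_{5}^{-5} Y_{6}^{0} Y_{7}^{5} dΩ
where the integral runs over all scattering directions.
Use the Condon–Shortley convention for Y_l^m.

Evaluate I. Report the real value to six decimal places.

Checks pass: Σm=0; 18 even; l₃=7∈[1,11].
(2·5+1)(2·6+1)(2·7+1) = 2145
Δ: 4! 6! 8! / 19! → 1/174594420
sum: t=0:+1/4147200 t=1:−1/207360 t=2:+1/82944 t=3:−1/207360 t=4:+1/4147200 = 1/345600
3j²(5 6 7; 0 0 0) = Δ·Π!·Σ² = 420/46189  (sign -1)
sum: t=4:+1/24883200 = 1/24883200
3j²(5 6 7; -5 0 5) = Δ·Π!·Σ² = 70/4199  (sign +1)
combine: 4πI² = 2145·420/46189·70/4199 = 441000/1356277
take √, sign -1: I = -0.16085707

-0.160857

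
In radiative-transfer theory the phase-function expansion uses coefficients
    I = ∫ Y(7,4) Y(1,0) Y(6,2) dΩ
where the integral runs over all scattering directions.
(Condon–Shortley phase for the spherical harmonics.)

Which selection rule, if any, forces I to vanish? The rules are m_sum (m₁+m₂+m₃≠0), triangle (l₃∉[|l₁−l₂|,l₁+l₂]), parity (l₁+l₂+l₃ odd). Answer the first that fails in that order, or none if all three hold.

m_sum

Σmᵢ = 6  ✗
l₃∈[|l₁−l₂|,l₁+l₂]=[6,8], have l₃=6
Σlᵢ = 14 ⇒ even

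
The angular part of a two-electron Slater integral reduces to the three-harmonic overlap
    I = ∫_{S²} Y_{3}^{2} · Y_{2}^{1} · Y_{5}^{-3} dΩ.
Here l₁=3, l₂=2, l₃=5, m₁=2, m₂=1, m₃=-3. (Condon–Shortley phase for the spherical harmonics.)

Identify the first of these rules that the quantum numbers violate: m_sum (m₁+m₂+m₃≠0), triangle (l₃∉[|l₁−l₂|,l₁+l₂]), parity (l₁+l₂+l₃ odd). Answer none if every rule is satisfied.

none

azimuthal sum: 2 + 1 − 3 = 0  ✓
1 ≤ 5 ≤ 5 (triangle on l)  ✓
L = 3 + 2 + 5 = 10 (even)  ✓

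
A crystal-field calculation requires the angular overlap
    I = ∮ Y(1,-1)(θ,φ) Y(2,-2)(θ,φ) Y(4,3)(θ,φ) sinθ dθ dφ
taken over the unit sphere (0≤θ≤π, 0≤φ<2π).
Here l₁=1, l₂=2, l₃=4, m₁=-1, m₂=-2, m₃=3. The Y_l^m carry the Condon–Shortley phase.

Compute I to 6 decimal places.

|1−2|≤4≤1+2 violated ⇒ I = 0

0.000000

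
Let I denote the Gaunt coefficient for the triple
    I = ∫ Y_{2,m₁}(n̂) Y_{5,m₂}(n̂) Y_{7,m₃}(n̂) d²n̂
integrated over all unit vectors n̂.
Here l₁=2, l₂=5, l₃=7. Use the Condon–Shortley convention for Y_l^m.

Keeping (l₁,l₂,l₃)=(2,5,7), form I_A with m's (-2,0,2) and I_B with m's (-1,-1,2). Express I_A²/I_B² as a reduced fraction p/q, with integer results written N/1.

3/10

Shared (l₁,l₂,l₃)=(2,5,7): N and (l;000)² cancel in I_A²/I_B².
A: Δ = 0!·4!·10!/15! = 1/15015; Racah Σ t=0..0: t=0:+1/345600 = 1/345600; ⇒ 3j(2 5 7; -2 0 2)² = 6/715, sgn -1
B: Δ = 0!·4!·10!/15! = 1/15015; Racah Σ t=0..0: t=0:+1/103680 = 1/103680; ⇒ 3j(2 5 7; -1 -1 2)² = 4/143, sgn -1
I_A²/I_B² = (6/715)/(4/143) = 3/10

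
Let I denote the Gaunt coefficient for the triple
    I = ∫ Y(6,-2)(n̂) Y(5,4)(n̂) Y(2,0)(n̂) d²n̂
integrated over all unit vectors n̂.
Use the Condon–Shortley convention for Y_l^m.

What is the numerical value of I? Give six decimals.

0.000000

Σmᵢ = 2 ≠ 0, so the φ-integral vanishes; I = 0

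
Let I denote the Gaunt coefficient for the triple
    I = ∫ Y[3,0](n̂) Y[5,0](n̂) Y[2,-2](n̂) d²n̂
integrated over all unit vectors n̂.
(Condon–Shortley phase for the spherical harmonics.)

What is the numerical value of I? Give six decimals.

0 + 0 − 2 = -2 ≠ 0: azimuthal integral kills it; I = 0

0.000000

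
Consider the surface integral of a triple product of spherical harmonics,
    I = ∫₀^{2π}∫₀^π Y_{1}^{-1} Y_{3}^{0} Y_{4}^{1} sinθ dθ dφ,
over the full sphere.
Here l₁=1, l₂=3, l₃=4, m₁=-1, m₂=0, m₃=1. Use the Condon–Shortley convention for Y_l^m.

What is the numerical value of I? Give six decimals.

-0.194664

m-sum 0 ✓  L=8 even ✓  2≤4≤4 ✓
Π(2lᵢ+1) = 3×7×9 = 189
triangle coeff Δ(1,3,4) = 1/252
Σ_t [0,0]: t=0:+1/36 = 1/36
(3j)²=4/63 [(1 3 4; 0 0 0)], sign=+1
Σ_t [0,0]: t=0:+1/72 = 1/72
(3j)²=5/126 [(1 3 4; -1 0 1)], sign=-1
⇒ 4πI² = 10/21
I = (-1)√(10/21/(4π)) = -0.19466390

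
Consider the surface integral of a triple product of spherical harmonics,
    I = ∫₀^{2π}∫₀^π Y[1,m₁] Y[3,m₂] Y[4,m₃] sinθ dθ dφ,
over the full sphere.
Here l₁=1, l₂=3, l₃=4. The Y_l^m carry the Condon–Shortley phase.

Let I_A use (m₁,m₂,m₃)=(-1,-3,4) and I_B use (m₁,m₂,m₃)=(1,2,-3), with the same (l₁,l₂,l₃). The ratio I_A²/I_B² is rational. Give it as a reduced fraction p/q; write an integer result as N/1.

Same 1,3,4: normalisation and zero-m 3j drop out of the ratio.
A: Δ: 0! 2! 6! / 9! → 1/252; sum: t=0:+1/1440 = 1/1440; 3j²(1 3 4; -1 -3 4) = Δ·Π!·Σ² = 1/9  (sign +1)
B: Δ: 0! 2! 6! / 9! → 1/252; sum: t=0:+1/240 = 1/240; 3j²(1 3 4; 1 2 -3) = Δ·Π!·Σ² = 1/12  (sign -1)
I_A²/I_B² = (1/9)/(1/12) = 4/3

4/3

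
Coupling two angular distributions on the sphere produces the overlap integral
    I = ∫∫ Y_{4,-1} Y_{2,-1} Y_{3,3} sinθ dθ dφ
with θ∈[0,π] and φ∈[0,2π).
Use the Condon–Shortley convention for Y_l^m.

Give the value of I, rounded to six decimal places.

m-sum = -1 − 1 + 3 = 1 ≠ 0 ⇒ I = 0

0.000000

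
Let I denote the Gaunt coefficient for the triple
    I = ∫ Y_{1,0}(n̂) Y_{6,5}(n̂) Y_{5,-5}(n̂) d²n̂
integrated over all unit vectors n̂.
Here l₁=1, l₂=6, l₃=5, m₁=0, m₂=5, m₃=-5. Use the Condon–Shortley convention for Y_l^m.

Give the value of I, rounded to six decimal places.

-0.135514

Rules hold: Σm=0, L=12 even, 5≤5≤7.
N = 3·13·11 = 429
Δ = 2!·0!·10!/13! = 1/858
Racah Σ t=1..1: t=1:−1/14400 = -1/14400
⇒ 3j(1 6 5; 0 0 0)² = 6/143, sgn +1
Racah Σ t=1..1: t=1:−1/3628800 = -1/3628800
⇒ 3j(1 6 5; 0 5 -5)² = 1/78, sgn -1
4πI² = N·(3j₀)²·(3jₘ)² = 3/13
I = -1·√(0.230769/4π) = -0.13551395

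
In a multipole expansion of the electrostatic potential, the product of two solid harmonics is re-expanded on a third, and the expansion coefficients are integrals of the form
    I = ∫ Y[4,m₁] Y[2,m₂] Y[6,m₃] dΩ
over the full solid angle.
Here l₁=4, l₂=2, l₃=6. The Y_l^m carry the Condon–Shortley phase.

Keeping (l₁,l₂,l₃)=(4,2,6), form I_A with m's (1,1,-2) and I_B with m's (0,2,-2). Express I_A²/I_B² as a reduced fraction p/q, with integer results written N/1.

16/5

Same 4,2,6: normalisation and zero-m 3j drop out of the ratio.
A: Δ: 0! 8! 4! / 13! → 1/6435; sum: t=0:+1/4320 = 1/4320; 3j²(4 2 6; 1 1 -2) = Δ·Π!·Σ² = 224/6435  (sign +1)
B: Δ: 0! 8! 4! / 13! → 1/6435; sum: t=0:+1/13824 = 1/13824; 3j²(4 2 6; 0 2 -2) = Δ·Π!·Σ² = 14/1287  (sign +1)
I_A²/I_B² = (224/6435)/(14/1287) = 16/5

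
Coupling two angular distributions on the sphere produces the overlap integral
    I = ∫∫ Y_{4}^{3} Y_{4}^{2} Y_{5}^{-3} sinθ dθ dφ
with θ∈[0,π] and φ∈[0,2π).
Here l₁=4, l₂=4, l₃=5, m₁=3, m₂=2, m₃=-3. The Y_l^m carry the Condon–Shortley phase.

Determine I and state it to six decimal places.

0.000000

m-sum = 3 + 2 − 3 = 2 ≠ 0 ⇒ I = 0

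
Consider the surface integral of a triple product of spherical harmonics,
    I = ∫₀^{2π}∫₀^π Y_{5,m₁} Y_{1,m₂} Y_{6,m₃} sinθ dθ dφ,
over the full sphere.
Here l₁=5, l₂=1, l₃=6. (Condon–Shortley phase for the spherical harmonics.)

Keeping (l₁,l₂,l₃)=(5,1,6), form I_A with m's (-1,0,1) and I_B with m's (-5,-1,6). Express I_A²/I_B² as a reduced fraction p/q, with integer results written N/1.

Shared (l₁,l₂,l₃)=(5,1,6): N and (l;000)² cancel in I_A²/I_B².
A: Δ = 0!·10!·2!/13! = 1/858; Racah Σ t=0..0: t=0:+1/17280 = 1/17280; ⇒ 3j(5 1 6; -1 0 1)² = 35/858, sgn -1
B: Δ = 0!·10!·2!/13! = 1/858; Racah Σ t=0..0: t=0:+1/7257600 = 1/7257600; ⇒ 3j(5 1 6; -5 -1 6)² = 1/13, sgn +1
I_A²/I_B² = (35/858)/(1/13) = 35/66

35/66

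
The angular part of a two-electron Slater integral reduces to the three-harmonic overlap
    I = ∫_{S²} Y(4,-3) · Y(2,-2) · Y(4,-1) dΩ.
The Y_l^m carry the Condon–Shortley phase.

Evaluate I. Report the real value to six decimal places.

-3 − 2 − 1 = -6 ≠ 0: azimuthal integral kills it; I = 0

0.000000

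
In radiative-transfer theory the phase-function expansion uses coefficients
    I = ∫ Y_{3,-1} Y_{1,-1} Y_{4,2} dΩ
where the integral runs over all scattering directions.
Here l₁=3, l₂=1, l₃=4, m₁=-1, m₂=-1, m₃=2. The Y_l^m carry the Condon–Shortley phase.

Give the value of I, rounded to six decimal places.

0.238414

Rules hold: Σm=0, L=8 even, 2≤4≤4.
N = 7·3·9 = 189
Δ = 0!·6!·2!/9! = 1/252
Racah Σ t=0..0: t=0:+1/36 = 1/36
⇒ 3j(3 1 4; 0 0 0)² = 4/63, sgn +1
Racah Σ t=0..0: t=0:+1/96 = 1/96
⇒ 3j(3 1 4; -1 -1 2)² = 5/84, sgn +1
4πI² = N·(3j₀)²·(3jₘ)² = 5/7
I = +1·√(0.714286/4π) = 0.23841361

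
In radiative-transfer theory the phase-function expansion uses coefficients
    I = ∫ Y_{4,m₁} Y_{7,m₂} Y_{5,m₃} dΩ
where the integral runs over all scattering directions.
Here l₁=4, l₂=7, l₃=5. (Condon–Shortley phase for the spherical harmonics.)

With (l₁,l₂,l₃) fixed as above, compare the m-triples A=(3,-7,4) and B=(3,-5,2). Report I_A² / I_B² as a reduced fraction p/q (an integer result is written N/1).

273/4

Same 4,7,5: normalisation and zero-m 3j drop out of the ratio.
A: Δ: 6! 2! 8! / 17! → 1/6126120; sum: t=0:+1/29030400 = 1/29030400; 3j²(4 7 5; 3 -7 4) = Δ·Π!·Σ² = 21/680  (sign -1)
B: Δ: 6! 2! 8! / 17! → 1/6126120; sum: t=0:+1/1036800 t=1:−1/1209600 = 1/7257600; 3j²(4 7 5; 3 -5 2) = Δ·Π!·Σ² = 1/2210  (sign -1)
I_A²/I_B² = (21/680)/(1/2210) = 273/4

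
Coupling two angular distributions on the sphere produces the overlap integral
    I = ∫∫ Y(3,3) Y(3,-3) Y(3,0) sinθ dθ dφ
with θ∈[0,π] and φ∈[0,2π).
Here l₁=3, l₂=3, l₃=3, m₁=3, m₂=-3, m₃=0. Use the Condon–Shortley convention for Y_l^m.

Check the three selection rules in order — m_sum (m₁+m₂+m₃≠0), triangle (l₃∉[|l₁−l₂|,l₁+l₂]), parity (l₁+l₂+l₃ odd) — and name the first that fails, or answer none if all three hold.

Σmᵢ = 0  ✓
l₃∈[|l₁−l₂|,l₁+l₂]=[0,6], have l₃=3  ✓
Σlᵢ = 9 ⇒ odd  ✗

parity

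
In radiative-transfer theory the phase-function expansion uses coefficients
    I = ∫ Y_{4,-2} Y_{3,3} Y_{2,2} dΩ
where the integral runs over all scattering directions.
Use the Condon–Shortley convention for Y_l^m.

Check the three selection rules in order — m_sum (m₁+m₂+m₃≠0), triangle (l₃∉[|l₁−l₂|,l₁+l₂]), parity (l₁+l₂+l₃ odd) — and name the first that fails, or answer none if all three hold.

azimuthal sum: -2 + 3 + 2 = 3  ✗
1 ≤ 2 ≤ 7 (triangle on l)
L = 4 + 3 + 2 = 9 (odd)

m_sum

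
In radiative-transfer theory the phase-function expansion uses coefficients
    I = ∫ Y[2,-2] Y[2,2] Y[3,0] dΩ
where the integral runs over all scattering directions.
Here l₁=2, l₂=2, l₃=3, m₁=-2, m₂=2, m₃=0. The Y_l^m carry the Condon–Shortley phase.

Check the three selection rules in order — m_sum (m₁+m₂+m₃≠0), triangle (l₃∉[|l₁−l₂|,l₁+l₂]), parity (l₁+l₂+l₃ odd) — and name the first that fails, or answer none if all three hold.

m₁+m₂+m₃ = -2 + 2 + 0 = 0  ✓
triangle: |2−2|=0 ≤ l₃=3 ≤ 2+2=4  ✓
parity: l₁+l₂+l₃ = 7 is odd  ✗

parity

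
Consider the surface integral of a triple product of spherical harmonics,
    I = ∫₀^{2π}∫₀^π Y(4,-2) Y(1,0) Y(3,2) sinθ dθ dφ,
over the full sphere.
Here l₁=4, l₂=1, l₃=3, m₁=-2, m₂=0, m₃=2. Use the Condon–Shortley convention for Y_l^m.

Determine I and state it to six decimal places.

0.213244

Rules hold: Σm=0, L=8 even, 3≤3≤5.
N = 9·3·7 = 189
Δ = 2!·6!·0!/9! = 1/252
Racah Σ t=1..1: t=1:−1/36 = -1/36
⇒ 3j(4 1 3; 0 0 0)² = 4/63, sgn +1
Racah Σ t=1..1: t=1:−1/120 = -1/120
⇒ 3j(4 1 3; -2 0 2)² = 1/21, sgn +1
4πI² = N·(3j₀)²·(3jₘ)² = 4/7
I = +1·√(0.571429/4π) = 0.21324362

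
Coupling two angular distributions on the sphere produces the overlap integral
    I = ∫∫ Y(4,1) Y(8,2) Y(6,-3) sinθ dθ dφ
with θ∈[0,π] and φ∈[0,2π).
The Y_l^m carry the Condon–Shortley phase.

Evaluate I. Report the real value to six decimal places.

Rules hold: Σm=0, L=18 even, 4≤6≤12.
N = 9·17·13 = 1989
Δ = 6!·2!·10!/19! = 1/23279256
Racah Σ t=2..4: t=2:+1/1658880 t=3:−1/518400 t=4:+1/1658880 = -1/1382400
⇒ 3j(4 8 6; 0 0 0)² = 504/46189, sgn -1
Racah Σ t=1..3: t=1:−1/87091200 t=2:+1/3870720 t=3:−1/2177280 = -37/174182400
⇒ 3j(4 8 6; 1 2 -3)² = 20535/2586584, sgn +1
4πI² = N·(3j₀)²·(3jₘ)² = 1663335/9653501
I = -1·√(0.172304/4π) = -0.11709612

-0.117096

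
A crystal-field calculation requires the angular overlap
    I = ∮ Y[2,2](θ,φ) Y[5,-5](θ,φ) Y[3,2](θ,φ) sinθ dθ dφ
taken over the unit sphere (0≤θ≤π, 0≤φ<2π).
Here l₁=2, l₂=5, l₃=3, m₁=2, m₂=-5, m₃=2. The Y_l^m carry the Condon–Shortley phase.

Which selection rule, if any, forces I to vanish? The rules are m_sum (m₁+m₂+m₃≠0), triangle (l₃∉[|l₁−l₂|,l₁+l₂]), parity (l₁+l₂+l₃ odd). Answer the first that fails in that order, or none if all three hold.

m_sum

m₁+m₂+m₃ = 2 − 5 + 2 = -1  ✗
triangle: |2−5|=3 ≤ l₃=3 ≤ 2+5=7
parity: l₁+l₂+l₃ = 10 is even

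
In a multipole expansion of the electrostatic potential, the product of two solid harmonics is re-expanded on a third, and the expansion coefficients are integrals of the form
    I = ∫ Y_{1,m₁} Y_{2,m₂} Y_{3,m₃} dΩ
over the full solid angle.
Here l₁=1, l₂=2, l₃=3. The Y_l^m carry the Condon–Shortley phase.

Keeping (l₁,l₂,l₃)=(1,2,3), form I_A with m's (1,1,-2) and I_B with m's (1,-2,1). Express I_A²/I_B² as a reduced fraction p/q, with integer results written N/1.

10/1

l's match ⇒ only the (l;m) 3-j factors differ between A and B.
A: triangle coeff Δ(1,2,3) = 1/105; Σ_t [0,0]: t=0:+1/12 = 1/12; (3j)²=2/21 [(1 2 3; 1 1 -2)], sign=-1
B: triangle coeff Δ(1,2,3) = 1/105; Σ_t [0,0]: t=0:+1/48 = 1/48; (3j)²=1/105 [(1 2 3; 1 -2 1)], sign=+1
I_A²/I_B² = (2/21)/(1/105) = 10/1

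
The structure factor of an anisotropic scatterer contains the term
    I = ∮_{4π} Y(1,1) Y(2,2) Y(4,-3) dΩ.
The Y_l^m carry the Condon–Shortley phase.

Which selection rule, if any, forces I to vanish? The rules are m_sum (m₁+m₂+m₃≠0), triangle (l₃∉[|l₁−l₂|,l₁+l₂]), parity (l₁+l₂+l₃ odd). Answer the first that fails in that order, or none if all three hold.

triangle

azimuthal sum: 1 + 2 − 3 = 0  ✓
1 ≤ 4 ≤ 3 (triangle on l)  ✗
L = 1 + 2 + 4 = 7 (odd)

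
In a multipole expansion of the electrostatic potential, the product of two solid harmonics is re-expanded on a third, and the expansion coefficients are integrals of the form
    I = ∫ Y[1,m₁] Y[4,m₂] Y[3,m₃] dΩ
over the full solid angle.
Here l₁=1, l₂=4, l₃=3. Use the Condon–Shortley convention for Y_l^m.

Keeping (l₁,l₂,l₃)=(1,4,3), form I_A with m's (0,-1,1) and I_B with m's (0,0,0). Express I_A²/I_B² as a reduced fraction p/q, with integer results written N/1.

15/16

Same 1,4,3: normalisation and zero-m 3j drop out of the ratio.
A: Δ: 2! 0! 6! / 9! → 1/252; sum: t=1:−1/48 = -1/48; 3j²(1 4 3; 0 -1 1) = Δ·Π!·Σ² = 5/84  (sign -1)
B: Δ: 2! 0! 6! / 9! → 1/252; sum: t=1:−1/36 = -1/36; 3j²(1 4 3; 0 0 0) = Δ·Π!·Σ² = 4/63  (sign +1)
I_A²/I_B² = (5/84)/(4/63) = 15/16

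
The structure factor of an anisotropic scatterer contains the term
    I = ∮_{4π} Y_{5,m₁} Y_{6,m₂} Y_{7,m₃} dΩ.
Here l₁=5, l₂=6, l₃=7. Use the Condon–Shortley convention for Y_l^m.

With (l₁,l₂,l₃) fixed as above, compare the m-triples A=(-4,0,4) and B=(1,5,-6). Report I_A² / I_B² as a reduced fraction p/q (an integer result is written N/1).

Shared (l₁,l₂,l₃)=(5,6,7): N and (l;000)² cancel in I_A²/I_B².
A: Δ = 4!·6!·8!/19! = 1/174594420; Racah Σ t=3..4: t=3:−1/3110400 t=4:+1/4147200 = -1/12441600; ⇒ 3j(5 6 7; -4 0 4)² = 7/4199, sgn +1
B: Δ = 4!·6!·8!/19! = 1/174594420; Racah Σ t=3..4: t=3:−1/29030400 t=4:+1/87091200 = -1/43545600; ⇒ 3j(5 6 7; 1 5 -6)² = 88/6783, sgn +1
I_A²/I_B² = (7/4199)/(88/6783) = 147/1144

147/1144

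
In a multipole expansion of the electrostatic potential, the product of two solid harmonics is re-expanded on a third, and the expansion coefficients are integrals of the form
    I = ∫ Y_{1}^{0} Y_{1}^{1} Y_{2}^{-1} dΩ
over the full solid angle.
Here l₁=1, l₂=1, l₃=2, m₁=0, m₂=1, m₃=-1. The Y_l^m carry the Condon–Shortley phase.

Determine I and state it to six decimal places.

Checks pass: Σm=0; 4 even; l₃=2∈[0,2].
(2·1+1)(2·1+1)(2·2+1) = 45
Δ: 0! 2! 2! / 5! → 1/30
sum: t=0:+1/1 = 1/1
3j²(1 1 2; 0 0 0) = Δ·Π!·Σ² = 2/15  (sign +1)
sum: t=0:+1/2 = 1/2
3j²(1 1 2; 0 1 -1) = Δ·Π!·Σ² = 1/10  (sign -1)
combine: 4πI² = 45·2/15·1/10 = 3/5
take √, sign -1: I = -0.21850969

-0.218510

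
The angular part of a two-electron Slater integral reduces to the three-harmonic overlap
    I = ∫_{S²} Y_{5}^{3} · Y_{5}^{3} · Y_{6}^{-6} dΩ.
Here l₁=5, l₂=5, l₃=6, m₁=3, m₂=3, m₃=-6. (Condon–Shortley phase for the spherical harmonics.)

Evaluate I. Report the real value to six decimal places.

Rules hold: Σm=0, L=16 even, 0≤6≤10.
N = 11·11·13 = 1573
Δ = 4!·6!·6!/17! = 1/28588560
Racah Σ t=0..4: t=0:+1/345600 t=1:−1/13824 t=2:+1/5184 t=3:−1/13824 t=4:+1/345600 = 7/129600
⇒ 3j(5 5 6; 0 0 0)² = 80/7293, sgn +1
Racah Σ t=2..2: t=2:+1/2073600 = 1/2073600
⇒ 3j(5 5 6; 3 3 -6)² = 28/1105, sgn +1
4πI² = N·(3j₀)²·(3jₘ)² = 4928/11271
I = +1·√(0.437228/4π) = 0.18653022

0.186530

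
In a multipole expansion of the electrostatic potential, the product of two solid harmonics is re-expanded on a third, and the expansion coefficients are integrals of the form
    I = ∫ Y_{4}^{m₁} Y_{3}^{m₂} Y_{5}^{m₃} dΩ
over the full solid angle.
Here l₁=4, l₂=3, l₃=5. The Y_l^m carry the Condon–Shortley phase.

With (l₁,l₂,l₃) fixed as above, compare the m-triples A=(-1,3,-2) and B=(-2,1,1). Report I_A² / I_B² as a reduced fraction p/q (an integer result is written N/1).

5250/1849

Same 4,3,5: normalisation and zero-m 3j drop out of the ratio.
A: Δ: 2! 6! 4! / 13! → 1/180180; sum: t=2:+1/1728 = 1/1728; 3j²(4 3 5; -1 3 -2) = Δ·Π!·Σ² = 25/858  (sign -1)
B: Δ: 2! 6! 4! / 13! → 1/180180; sum: t=0:+1/34560 t=1:−1/720 t=2:+1/384 = 43/34560; 3j²(4 3 5; -2 1 1) = Δ·Π!·Σ² = 1849/180180  (sign +1)
I_A²/I_B² = (25/858)/(1849/180180) = 5250/1849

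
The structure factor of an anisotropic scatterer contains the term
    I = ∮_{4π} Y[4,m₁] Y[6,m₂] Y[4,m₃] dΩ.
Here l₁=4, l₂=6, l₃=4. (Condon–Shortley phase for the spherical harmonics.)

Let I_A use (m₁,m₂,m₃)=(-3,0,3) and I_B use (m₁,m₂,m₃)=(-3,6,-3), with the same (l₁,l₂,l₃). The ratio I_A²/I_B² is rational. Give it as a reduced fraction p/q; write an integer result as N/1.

289/924

l's match ⇒ only the (l;m) 3-j factors differ between A and B.
A: triangle coeff Δ(4,6,4) = 1/1261260; Σ_t [5,6]: t=5:−1/28800 t=6:+1/518400 = -17/518400; (3j)²=289/25740 [(4 6 4; -3 0 3)], sign=+1
B: triangle coeff Δ(4,6,4) = 1/1261260; Σ_t [6,6]: t=6:+1/518400 = 1/518400; (3j)²=7/195 [(4 6 4; -3 6 -3)], sign=-1
I_A²/I_B² = (289/25740)/(7/195) = 289/924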